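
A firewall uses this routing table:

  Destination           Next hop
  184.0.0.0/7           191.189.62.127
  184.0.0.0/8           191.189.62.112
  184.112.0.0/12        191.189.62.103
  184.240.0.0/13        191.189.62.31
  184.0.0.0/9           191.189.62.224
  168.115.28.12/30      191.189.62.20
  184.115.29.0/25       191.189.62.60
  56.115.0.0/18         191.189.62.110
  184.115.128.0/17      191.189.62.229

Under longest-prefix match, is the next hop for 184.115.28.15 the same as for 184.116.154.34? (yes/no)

184.115.28.15: longest match 184.112.0.0/12 -> 191.189.62.103
184.116.154.34: longest match 184.112.0.0/12 -> 191.189.62.103

yes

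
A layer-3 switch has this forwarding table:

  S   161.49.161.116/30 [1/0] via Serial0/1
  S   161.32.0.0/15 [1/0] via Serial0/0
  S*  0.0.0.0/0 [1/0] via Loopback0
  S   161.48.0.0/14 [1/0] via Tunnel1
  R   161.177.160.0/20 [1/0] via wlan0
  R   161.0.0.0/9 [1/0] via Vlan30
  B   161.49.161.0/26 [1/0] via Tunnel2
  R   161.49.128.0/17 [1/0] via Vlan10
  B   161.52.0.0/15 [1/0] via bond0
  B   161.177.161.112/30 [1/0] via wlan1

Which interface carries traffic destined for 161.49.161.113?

Vlan10

Routes whose prefix contains 161.49.161.113:
  0.0.0.0/0 (default, matches everything) -> Loopback0
  161.0.0.0/9 (161.0.0.0 - 161.127.255.255) -> Vlan30
  161.48.0.0/14 (161.48.0.0 - 161.51.255.255) -> Tunnel1
  161.49.128.0/17 (161.49.128.0 - 161.49.255.255) -> Vlan10
More-specific entries that do NOT match:
  161.49.161.116/30 (161.49.161.116 - 161.49.161.119) does not contain 161.49.161.113
  161.177.161.112/30 (161.177.161.112 - 161.177.161.115) does not contain 161.49.161.113
  161.49.161.0/26 (161.49.161.0 - 161.49.161.63) does not contain 161.49.161.113
  161.177.160.0/20 (161.177.160.0 - 161.177.175.255) does not contain 161.49.161.113
Longest matching prefix is /17 -> interface Vlan10.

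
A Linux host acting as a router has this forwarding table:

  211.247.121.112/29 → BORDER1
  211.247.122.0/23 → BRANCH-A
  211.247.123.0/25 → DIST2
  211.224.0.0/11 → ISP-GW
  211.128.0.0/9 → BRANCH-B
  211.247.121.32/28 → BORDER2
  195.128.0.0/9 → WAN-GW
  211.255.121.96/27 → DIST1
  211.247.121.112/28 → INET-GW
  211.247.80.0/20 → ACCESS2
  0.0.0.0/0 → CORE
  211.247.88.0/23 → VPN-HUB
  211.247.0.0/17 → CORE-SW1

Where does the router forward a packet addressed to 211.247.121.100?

Routes whose prefix contains 211.247.121.100:
  0.0.0.0/0 (default, matches everything) -> CORE
  211.128.0.0/9 (211.128.0.0 - 211.255.255.255) -> BRANCH-B
  211.224.0.0/11 (211.224.0.0 - 211.255.255.255) -> ISP-GW
  211.247.0.0/17 (211.247.0.0 - 211.247.127.255) -> CORE-SW1
More-specific entries that do NOT match:
  211.247.121.112/29 (211.247.121.112 - 211.247.121.119) does not contain 211.247.121.100
  211.247.121.32/28 (211.247.121.32 - 211.247.121.47) does not contain 211.247.121.100
  211.247.121.112/28 (211.247.121.112 - 211.247.121.127) does not contain 211.247.121.100
  211.255.121.96/27 (211.255.121.96 - 211.255.121.127) does not contain 211.247.121.100
  211.247.123.0/25 (211.247.123.0 - 211.247.123.127) does not contain 211.247.121.100
  211.247.122.0/23 (211.247.122.0 - 211.247.123.255) does not contain 211.247.121.100
  211.247.88.0/23 (211.247.88.0 - 211.247.89.255) does not contain 211.247.121.100
  211.247.80.0/20 (211.247.80.0 - 211.247.95.255) does not contain 211.247.121.100
Longest matching prefix is /17 -> next hop CORE-SW1.

CORE-SW1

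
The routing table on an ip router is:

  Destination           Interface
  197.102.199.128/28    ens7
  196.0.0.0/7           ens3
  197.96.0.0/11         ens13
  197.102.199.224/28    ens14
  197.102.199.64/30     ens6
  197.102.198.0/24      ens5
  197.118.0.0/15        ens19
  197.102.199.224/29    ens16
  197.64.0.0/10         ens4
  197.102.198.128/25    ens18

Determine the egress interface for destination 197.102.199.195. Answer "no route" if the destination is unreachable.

Routes whose prefix contains 197.102.199.195:
  196.0.0.0/7 (196.0.0.0 - 197.255.255.255) -> ens3
  197.64.0.0/10 (197.64.0.0 - 197.127.255.255) -> ens4
  197.96.0.0/11 (197.96.0.0 - 197.127.255.255) -> ens13
More-specific entries that do NOT match:
  197.102.199.64/30 (197.102.199.64 - 197.102.199.67) does not contain 197.102.199.195
  197.102.199.224/29 (197.102.199.224 - 197.102.199.231) does not contain 197.102.199.195
  197.102.199.128/28 (197.102.199.128 - 197.102.199.143) does not contain 197.102.199.195
  197.102.199.224/28 (197.102.199.224 - 197.102.199.239) does not contain 197.102.199.195
  197.102.198.128/25 (197.102.198.128 - 197.102.198.255) does not contain 197.102.199.195
  197.102.198.0/24 (197.102.198.0 - 197.102.198.255) does not contain 197.102.199.195
  197.118.0.0/15 (197.118.0.0 - 197.119.255.255) does not contain 197.102.199.195
Longest matching prefix is /11 -> interface ens13.

ens13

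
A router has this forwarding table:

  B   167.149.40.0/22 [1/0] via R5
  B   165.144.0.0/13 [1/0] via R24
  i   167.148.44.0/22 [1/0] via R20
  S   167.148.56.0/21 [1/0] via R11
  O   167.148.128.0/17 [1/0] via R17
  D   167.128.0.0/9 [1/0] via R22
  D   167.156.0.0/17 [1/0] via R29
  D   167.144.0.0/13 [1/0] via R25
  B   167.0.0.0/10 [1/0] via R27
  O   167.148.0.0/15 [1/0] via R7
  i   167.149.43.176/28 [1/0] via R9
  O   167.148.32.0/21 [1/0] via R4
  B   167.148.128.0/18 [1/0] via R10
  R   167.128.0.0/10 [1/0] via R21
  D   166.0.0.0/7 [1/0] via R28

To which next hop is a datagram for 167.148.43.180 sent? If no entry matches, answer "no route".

Routes whose prefix contains 167.148.43.180:
  166.0.0.0/7 (166.0.0.0 - 167.255.255.255) -> R28
  167.128.0.0/9 (167.128.0.0 - 167.255.255.255) -> R22
  167.128.0.0/10 (167.128.0.0 - 167.191.255.255) -> R21
  167.144.0.0/13 (167.144.0.0 - 167.151.255.255) -> R25
  167.148.0.0/15 (167.148.0.0 - 167.149.255.255) -> R7
More-specific entries that do NOT match:
  167.149.43.176/28 (167.149.43.176 - 167.149.43.191) does not contain 167.148.43.180
  167.149.40.0/22 (167.149.40.0 - 167.149.43.255) does not contain 167.148.43.180
  167.148.44.0/22 (167.148.44.0 - 167.148.47.255) does not contain 167.148.43.180
  167.148.56.0/21 (167.148.56.0 - 167.148.63.255) does not contain 167.148.43.180
  167.148.32.0/21 (167.148.32.0 - 167.148.39.255) does not contain 167.148.43.180
  167.148.128.0/18 (167.148.128.0 - 167.148.191.255) does not contain 167.148.43.180
  167.148.128.0/17 (167.148.128.0 - 167.148.255.255) does not contain 167.148.43.180
  167.156.0.0/17 (167.156.0.0 - 167.156.127.255) does not contain 167.148.43.180
Longest matching prefix is /15 -> next hop R7.

R7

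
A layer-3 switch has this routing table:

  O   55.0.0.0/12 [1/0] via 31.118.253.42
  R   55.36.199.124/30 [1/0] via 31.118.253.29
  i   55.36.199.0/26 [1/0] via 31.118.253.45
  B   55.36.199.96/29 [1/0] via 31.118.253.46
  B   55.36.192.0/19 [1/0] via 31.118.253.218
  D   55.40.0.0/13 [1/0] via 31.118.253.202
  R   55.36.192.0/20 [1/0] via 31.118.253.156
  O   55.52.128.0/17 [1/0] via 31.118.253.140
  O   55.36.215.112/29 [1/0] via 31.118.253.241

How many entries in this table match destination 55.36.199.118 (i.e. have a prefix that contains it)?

Prefixes containing 55.36.199.118:
  55.36.192.0/19 (55.36.192.0 - 55.36.223.255)
  55.36.192.0/20 (55.36.192.0 - 55.36.207.255)
Total matching entries: 2.

2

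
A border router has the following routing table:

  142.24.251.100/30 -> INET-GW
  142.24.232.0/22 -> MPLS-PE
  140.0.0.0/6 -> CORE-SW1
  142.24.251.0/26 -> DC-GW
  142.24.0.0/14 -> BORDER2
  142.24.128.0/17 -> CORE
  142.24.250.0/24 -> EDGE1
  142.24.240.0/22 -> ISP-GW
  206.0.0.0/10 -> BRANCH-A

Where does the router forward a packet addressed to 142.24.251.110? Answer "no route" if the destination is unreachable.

Routes whose prefix contains 142.24.251.110:
  140.0.0.0/6 (140.0.0.0 - 143.255.255.255) -> CORE-SW1
  142.24.0.0/14 (142.24.0.0 - 142.27.255.255) -> BORDER2
  142.24.128.0/17 (142.24.128.0 - 142.24.255.255) -> CORE
More-specific entries that do NOT match:
  142.24.251.100/30 (142.24.251.100 - 142.24.251.103) does not contain 142.24.251.110
  142.24.251.0/26 (142.24.251.0 - 142.24.251.63) does not contain 142.24.251.110
  142.24.250.0/24 (142.24.250.0 - 142.24.250.255) does not contain 142.24.251.110
  142.24.232.0/22 (142.24.232.0 - 142.24.235.255) does not contain 142.24.251.110
  142.24.240.0/22 (142.24.240.0 - 142.24.243.255) does not contain 142.24.251.110
Longest matching prefix is /17 -> next hop CORE.

CORE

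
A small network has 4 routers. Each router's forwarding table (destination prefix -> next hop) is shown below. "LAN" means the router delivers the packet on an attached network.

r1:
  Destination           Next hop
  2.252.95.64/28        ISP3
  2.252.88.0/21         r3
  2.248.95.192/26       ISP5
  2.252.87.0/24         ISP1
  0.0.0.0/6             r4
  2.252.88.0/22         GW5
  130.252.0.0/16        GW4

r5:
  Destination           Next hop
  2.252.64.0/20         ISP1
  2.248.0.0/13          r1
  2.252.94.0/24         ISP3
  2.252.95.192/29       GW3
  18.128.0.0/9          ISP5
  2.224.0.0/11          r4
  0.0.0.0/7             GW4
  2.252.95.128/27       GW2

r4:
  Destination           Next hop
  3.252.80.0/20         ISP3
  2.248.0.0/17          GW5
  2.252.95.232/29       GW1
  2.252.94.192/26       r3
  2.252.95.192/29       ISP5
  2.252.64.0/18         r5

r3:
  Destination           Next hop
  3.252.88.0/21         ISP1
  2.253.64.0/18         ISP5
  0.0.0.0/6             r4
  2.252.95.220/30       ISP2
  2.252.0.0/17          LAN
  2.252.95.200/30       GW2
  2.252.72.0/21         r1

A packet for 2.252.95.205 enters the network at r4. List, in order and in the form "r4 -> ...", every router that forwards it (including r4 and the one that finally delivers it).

r4 -> r5 -> r1 -> r3

At r4: longest match for 2.252.95.205 is 2.252.64.0/18 -> r5
At r5: longest match for 2.252.95.205 is 2.248.0.0/13 -> r1
At r1: longest match for 2.252.95.205 is 2.252.88.0/21 -> r3
At r3: longest match for 2.252.95.205 is 2.252.0.0/17 -> LAN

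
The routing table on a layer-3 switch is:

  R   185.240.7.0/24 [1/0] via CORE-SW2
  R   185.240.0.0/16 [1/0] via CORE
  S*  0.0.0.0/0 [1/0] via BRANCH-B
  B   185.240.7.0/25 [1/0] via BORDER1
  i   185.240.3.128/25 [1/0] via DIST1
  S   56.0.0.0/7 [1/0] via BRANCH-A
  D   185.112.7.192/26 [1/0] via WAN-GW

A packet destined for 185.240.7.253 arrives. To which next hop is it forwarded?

CORE-SW2

Routes whose prefix contains 185.240.7.253:
  0.0.0.0/0 (default, matches everything) -> BRANCH-B
  185.240.0.0/16 (185.240.0.0 - 185.240.255.255) -> CORE
  185.240.7.0/24 (185.240.7.0 - 185.240.7.255) -> CORE-SW2
More-specific entries that do NOT match:
  185.112.7.192/26 (185.112.7.192 - 185.112.7.255) does not contain 185.240.7.253
  185.240.7.0/25 (185.240.7.0 - 185.240.7.127) does not contain 185.240.7.253
  185.240.3.128/25 (185.240.3.128 - 185.240.3.255) does not contain 185.240.7.253
Longest matching prefix is /24 -> next hop CORE-SW2.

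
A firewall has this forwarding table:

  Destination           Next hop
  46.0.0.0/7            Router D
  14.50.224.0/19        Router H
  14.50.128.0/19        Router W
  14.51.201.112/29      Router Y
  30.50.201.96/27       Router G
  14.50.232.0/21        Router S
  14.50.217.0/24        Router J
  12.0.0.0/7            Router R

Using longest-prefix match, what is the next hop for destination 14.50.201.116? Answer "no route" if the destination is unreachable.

No entry's prefix contains 14.50.201.116; there is no default route.

no route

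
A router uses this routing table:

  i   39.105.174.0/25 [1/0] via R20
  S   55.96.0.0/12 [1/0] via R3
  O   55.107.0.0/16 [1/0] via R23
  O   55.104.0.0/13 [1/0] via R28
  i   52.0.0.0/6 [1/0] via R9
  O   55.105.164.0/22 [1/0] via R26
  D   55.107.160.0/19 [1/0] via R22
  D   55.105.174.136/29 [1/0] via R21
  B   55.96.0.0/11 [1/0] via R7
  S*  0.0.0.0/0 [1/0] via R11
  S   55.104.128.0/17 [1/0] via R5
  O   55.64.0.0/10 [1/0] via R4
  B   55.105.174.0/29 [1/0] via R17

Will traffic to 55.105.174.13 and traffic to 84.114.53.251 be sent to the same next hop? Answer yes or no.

no

55.105.174.13: longest match 55.104.0.0/13 -> R28
84.114.53.251: longest match 0.0.0.0/0 -> R11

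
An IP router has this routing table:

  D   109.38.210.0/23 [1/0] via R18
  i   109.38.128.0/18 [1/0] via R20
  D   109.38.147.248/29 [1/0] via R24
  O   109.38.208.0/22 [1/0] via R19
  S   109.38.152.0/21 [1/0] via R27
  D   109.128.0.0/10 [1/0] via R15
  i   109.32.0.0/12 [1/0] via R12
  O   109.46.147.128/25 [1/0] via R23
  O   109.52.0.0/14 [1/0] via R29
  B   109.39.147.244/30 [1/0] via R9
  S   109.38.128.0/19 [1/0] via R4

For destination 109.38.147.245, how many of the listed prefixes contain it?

3

Prefixes containing 109.38.147.245:
  109.32.0.0/12 (109.32.0.0 - 109.47.255.255)
  109.38.128.0/18 (109.38.128.0 - 109.38.191.255)
  109.38.128.0/19 (109.38.128.0 - 109.38.159.255)
Total matching entries: 3.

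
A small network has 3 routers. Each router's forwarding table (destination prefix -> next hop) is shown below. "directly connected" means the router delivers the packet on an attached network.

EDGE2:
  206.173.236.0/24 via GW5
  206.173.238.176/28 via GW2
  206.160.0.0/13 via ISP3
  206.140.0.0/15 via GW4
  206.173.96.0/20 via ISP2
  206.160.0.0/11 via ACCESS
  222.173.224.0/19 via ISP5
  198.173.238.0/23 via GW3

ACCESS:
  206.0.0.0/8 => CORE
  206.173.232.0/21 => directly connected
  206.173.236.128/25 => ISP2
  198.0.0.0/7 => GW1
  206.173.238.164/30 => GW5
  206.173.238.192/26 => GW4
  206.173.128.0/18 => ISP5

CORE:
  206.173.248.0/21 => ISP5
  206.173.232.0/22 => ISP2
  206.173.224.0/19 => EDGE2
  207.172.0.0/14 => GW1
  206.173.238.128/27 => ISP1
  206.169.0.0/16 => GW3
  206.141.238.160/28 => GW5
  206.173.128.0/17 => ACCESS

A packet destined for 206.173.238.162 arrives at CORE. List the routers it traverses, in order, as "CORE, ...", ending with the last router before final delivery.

CORE, EDGE2, ACCESS

At CORE: longest match for 206.173.238.162 is 206.173.224.0/19 -> EDGE2
At EDGE2: longest match for 206.173.238.162 is 206.160.0.0/11 -> ACCESS
At ACCESS: longest match for 206.173.238.162 is 206.173.232.0/21 -> directly connected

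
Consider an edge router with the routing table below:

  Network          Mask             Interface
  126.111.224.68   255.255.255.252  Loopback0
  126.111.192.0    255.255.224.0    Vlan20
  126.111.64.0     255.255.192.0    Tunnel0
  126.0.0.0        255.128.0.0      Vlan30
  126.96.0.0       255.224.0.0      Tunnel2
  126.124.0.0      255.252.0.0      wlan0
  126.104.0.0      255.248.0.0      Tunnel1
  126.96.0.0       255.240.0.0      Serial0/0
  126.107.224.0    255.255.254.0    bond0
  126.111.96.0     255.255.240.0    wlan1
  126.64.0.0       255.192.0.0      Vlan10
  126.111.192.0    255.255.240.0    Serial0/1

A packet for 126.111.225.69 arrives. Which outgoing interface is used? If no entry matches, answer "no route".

Routes whose prefix contains 126.111.225.69:
  126.0.0.0/9 (126.0.0.0 - 126.127.255.255) -> Vlan30
  126.64.0.0/10 (126.64.0.0 - 126.127.255.255) -> Vlan10
  126.96.0.0/11 (126.96.0.0 - 126.127.255.255) -> Tunnel2
  126.96.0.0/12 (126.96.0.0 - 126.111.255.255) -> Serial0/0
  126.104.0.0/13 (126.104.0.0 - 126.111.255.255) -> Tunnel1
More-specific entries that do NOT match:
  126.111.224.68/30 (126.111.224.68 - 126.111.224.71) does not contain 126.111.225.69
  126.107.224.0/23 (126.107.224.0 - 126.107.225.255) does not contain 126.111.225.69
  126.111.96.0/20 (126.111.96.0 - 126.111.111.255) does not contain 126.111.225.69
  126.111.192.0/20 (126.111.192.0 - 126.111.207.255) does not contain 126.111.225.69
  126.111.192.0/19 (126.111.192.0 - 126.111.223.255) does not contain 126.111.225.69
  126.111.64.0/18 (126.111.64.0 - 126.111.127.255) does not contain 126.111.225.69
  126.124.0.0/14 (126.124.0.0 - 126.127.255.255) does not contain 126.111.225.69
Longest matching prefix is /13 -> interface Tunnel1.

Tunnel1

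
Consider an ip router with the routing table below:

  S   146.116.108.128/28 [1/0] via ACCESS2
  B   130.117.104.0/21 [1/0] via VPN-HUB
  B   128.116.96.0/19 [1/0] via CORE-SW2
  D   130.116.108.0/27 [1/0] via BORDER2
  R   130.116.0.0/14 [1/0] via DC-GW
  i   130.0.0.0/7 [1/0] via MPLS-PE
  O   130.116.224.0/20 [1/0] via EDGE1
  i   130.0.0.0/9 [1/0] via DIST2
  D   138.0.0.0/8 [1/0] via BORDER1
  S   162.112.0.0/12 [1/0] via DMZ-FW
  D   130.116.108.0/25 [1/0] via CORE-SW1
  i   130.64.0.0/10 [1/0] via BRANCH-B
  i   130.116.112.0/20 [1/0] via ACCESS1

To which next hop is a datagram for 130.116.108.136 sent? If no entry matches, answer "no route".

Routes whose prefix contains 130.116.108.136:
  130.0.0.0/7 (130.0.0.0 - 131.255.255.255) -> MPLS-PE
  130.0.0.0/9 (130.0.0.0 - 130.127.255.255) -> DIST2
  130.64.0.0/10 (130.64.0.0 - 130.127.255.255) -> BRANCH-B
  130.116.0.0/14 (130.116.0.0 - 130.119.255.255) -> DC-GW
More-specific entries that do NOT match:
  146.116.108.128/28 (146.116.108.128 - 146.116.108.143) does not contain 130.116.108.136
  130.116.108.0/27 (130.116.108.0 - 130.116.108.31) does not contain 130.116.108.136
  130.116.108.0/25 (130.116.108.0 - 130.116.108.127) does not contain 130.116.108.136
  130.117.104.0/21 (130.117.104.0 - 130.117.111.255) does not contain 130.116.108.136
  130.116.224.0/20 (130.116.224.0 - 130.116.239.255) does not contain 130.116.108.136
  130.116.112.0/20 (130.116.112.0 - 130.116.127.255) does not contain 130.116.108.136
  128.116.96.0/19 (128.116.96.0 - 128.116.127.255) does not contain 130.116.108.136
Longest matching prefix is /14 -> next hop DC-GW.

DC-GW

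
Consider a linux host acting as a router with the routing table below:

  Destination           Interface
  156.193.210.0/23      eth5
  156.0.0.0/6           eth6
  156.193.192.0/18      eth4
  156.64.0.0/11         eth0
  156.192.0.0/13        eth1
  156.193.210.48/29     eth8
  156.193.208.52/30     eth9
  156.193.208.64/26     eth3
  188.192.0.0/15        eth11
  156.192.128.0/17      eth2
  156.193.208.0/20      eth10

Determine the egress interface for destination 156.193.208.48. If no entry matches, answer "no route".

Routes whose prefix contains 156.193.208.48:
  156.0.0.0/6 (156.0.0.0 - 159.255.255.255) -> eth6
  156.192.0.0/13 (156.192.0.0 - 156.199.255.255) -> eth1
  156.193.192.0/18 (156.193.192.0 - 156.193.255.255) -> eth4
  156.193.208.0/20 (156.193.208.0 - 156.193.223.255) -> eth10
More-specific entries that do NOT match:
  156.193.208.52/30 (156.193.208.52 - 156.193.208.55) does not contain 156.193.208.48
  156.193.210.48/29 (156.193.210.48 - 156.193.210.55) does not contain 156.193.208.48
  156.193.208.64/26 (156.193.208.64 - 156.193.208.127) does not contain 156.193.208.48
  156.193.210.0/23 (156.193.210.0 - 156.193.211.255) does not contain 156.193.208.48
Longest matching prefix is /20 -> interface eth10.

eth10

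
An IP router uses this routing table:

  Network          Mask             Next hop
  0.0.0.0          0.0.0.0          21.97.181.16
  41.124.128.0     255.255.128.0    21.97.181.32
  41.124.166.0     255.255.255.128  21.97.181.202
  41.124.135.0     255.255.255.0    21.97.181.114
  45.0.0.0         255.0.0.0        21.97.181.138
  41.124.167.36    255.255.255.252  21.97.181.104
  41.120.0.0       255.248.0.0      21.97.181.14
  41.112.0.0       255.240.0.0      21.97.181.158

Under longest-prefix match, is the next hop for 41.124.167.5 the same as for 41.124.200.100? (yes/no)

41.124.167.5: longest match 41.124.128.0/17 -> 21.97.181.32
41.124.200.100: longest match 41.124.128.0/17 -> 21.97.181.32

yes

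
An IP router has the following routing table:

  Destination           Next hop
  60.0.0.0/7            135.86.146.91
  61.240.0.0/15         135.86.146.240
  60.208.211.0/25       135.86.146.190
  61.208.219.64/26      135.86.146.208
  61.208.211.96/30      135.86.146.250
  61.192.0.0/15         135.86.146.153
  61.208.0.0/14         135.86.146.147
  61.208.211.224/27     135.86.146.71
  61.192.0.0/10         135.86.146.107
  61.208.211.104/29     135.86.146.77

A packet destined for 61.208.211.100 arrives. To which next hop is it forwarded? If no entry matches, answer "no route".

135.86.146.147

Routes whose prefix contains 61.208.211.100:
  60.0.0.0/7 (60.0.0.0 - 61.255.255.255) -> 135.86.146.91
  61.192.0.0/10 (61.192.0.0 - 61.255.255.255) -> 135.86.146.107
  61.208.0.0/14 (61.208.0.0 - 61.211.255.255) -> 135.86.146.147
More-specific entries that do NOT match:
  61.208.211.96/30 (61.208.211.96 - 61.208.211.99) does not contain 61.208.211.100
  61.208.211.104/29 (61.208.211.104 - 61.208.211.111) does not contain 61.208.211.100
  61.208.211.224/27 (61.208.211.224 - 61.208.211.255) does not contain 61.208.211.100
  61.208.219.64/26 (61.208.219.64 - 61.208.219.127) does not contain 61.208.211.100
  60.208.211.0/25 (60.208.211.0 - 60.208.211.127) does not contain 61.208.211.100
  61.240.0.0/15 (61.240.0.0 - 61.241.255.255) does not contain 61.208.211.100
  61.192.0.0/15 (61.192.0.0 - 61.193.255.255) does not contain 61.208.211.100
Longest matching prefix is /14 -> next hop 135.86.146.147.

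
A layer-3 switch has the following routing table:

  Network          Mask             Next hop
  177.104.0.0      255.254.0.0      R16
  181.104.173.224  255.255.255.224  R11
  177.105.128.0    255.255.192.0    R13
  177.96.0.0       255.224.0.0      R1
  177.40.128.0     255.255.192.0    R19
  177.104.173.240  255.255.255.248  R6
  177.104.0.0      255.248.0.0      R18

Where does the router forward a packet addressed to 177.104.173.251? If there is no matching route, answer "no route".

Routes whose prefix contains 177.104.173.251:
  177.96.0.0/11 (177.96.0.0 - 177.127.255.255) -> R1
  177.104.0.0/13 (177.104.0.0 - 177.111.255.255) -> R18
  177.104.0.0/15 (177.104.0.0 - 177.105.255.255) -> R16
More-specific entries that do NOT match:
  177.104.173.240/29 (177.104.173.240 - 177.104.173.247) does not contain 177.104.173.251
  181.104.173.224/27 (181.104.173.224 - 181.104.173.255) does not contain 177.104.173.251
  177.105.128.0/18 (177.105.128.0 - 177.105.191.255) does not contain 177.104.173.251
  177.40.128.0/18 (177.40.128.0 - 177.40.191.255) does not contain 177.104.173.251
Longest matching prefix is /15 -> next hop R16.

R16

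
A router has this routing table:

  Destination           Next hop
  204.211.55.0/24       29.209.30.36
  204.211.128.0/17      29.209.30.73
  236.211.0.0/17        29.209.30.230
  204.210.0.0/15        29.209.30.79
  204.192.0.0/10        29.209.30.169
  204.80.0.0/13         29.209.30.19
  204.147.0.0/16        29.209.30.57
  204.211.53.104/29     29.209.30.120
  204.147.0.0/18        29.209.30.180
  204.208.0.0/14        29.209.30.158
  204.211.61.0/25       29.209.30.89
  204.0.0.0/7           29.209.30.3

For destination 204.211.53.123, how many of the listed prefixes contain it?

Prefixes containing 204.211.53.123:
  204.0.0.0/7 (204.0.0.0 - 205.255.255.255)
  204.192.0.0/10 (204.192.0.0 - 204.255.255.255)
  204.208.0.0/14 (204.208.0.0 - 204.211.255.255)
  204.210.0.0/15 (204.210.0.0 - 204.211.255.255)
Total matching entries: 4.

4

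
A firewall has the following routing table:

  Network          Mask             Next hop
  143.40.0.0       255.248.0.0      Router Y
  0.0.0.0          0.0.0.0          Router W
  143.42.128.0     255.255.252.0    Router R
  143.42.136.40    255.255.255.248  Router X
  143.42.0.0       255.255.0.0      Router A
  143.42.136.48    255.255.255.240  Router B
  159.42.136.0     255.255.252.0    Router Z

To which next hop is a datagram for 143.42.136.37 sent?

Router A

Routes whose prefix contains 143.42.136.37:
  0.0.0.0/0 (default, matches everything) -> Router W
  143.40.0.0/13 (143.40.0.0 - 143.47.255.255) -> Router Y
  143.42.0.0/16 (143.42.0.0 - 143.42.255.255) -> Router A
More-specific entries that do NOT match:
  143.42.136.40/29 (143.42.136.40 - 143.42.136.47) does not contain 143.42.136.37
  143.42.136.48/28 (143.42.136.48 - 143.42.136.63) does not contain 143.42.136.37
  143.42.128.0/22 (143.42.128.0 - 143.42.131.255) does not contain 143.42.136.37
  159.42.136.0/22 (159.42.136.0 - 159.42.139.255) does not contain 143.42.136.37
Longest matching prefix is /16 -> next hop Router A.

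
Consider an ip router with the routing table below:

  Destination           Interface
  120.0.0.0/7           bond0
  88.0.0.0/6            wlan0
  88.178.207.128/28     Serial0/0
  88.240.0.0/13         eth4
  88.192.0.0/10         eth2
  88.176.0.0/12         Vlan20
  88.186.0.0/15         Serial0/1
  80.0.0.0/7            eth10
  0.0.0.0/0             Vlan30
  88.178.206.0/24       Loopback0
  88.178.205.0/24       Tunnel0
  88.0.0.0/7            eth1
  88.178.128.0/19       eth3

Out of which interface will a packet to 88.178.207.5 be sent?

Vlan20

Routes whose prefix contains 88.178.207.5:
  0.0.0.0/0 (default, matches everything) -> Vlan30
  88.0.0.0/6 (88.0.0.0 - 91.255.255.255) -> wlan0
  88.0.0.0/7 (88.0.0.0 - 89.255.255.255) -> eth1
  88.176.0.0/12 (88.176.0.0 - 88.191.255.255) -> Vlan20
More-specific entries that do NOT match:
  88.178.207.128/28 (88.178.207.128 - 88.178.207.143) does not contain 88.178.207.5
  88.178.206.0/24 (88.178.206.0 - 88.178.206.255) does not contain 88.178.207.5
  88.178.205.0/24 (88.178.205.0 - 88.178.205.255) does not contain 88.178.207.5
  88.178.128.0/19 (88.178.128.0 - 88.178.159.255) does not contain 88.178.207.5
  88.186.0.0/15 (88.186.0.0 - 88.187.255.255) does not contain 88.178.207.5
  88.240.0.0/13 (88.240.0.0 - 88.247.255.255) does not contain 88.178.207.5
Longest matching prefix is /12 -> interface Vlan20.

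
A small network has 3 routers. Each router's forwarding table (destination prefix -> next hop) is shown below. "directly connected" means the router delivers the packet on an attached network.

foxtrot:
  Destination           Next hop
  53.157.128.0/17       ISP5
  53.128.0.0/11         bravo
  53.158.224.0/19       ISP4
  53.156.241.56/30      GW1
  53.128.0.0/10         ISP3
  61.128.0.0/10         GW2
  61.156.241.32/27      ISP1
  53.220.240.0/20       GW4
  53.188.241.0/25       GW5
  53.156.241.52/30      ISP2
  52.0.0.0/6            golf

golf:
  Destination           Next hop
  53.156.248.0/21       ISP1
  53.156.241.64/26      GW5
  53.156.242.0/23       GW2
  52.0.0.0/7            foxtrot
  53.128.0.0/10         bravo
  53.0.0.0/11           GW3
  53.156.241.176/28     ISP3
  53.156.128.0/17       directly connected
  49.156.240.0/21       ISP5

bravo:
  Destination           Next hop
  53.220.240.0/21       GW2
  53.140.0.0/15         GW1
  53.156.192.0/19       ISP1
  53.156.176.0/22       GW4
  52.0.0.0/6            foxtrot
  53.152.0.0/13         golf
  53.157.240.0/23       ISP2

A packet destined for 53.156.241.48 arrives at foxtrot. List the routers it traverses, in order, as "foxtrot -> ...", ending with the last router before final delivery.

foxtrot -> bravo -> golf

At foxtrot: longest match for 53.156.241.48 is 53.128.0.0/11 -> bravo
At bravo: longest match for 53.156.241.48 is 53.152.0.0/13 -> golf
At golf: longest match for 53.156.241.48 is 53.156.128.0/17 -> directly connected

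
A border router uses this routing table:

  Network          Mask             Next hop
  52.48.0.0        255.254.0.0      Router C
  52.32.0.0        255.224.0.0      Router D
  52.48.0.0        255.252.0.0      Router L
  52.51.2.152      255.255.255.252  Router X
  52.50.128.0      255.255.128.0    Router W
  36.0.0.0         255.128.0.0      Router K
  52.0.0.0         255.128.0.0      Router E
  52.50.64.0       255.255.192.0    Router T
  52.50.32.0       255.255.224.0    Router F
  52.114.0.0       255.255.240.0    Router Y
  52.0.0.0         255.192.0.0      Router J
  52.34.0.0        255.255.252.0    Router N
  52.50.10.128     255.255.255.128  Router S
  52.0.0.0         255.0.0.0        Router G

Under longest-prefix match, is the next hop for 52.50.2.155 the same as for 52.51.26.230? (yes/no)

52.50.2.155: longest match 52.48.0.0/14 -> Router L
52.51.26.230: longest match 52.48.0.0/14 -> Router L

yes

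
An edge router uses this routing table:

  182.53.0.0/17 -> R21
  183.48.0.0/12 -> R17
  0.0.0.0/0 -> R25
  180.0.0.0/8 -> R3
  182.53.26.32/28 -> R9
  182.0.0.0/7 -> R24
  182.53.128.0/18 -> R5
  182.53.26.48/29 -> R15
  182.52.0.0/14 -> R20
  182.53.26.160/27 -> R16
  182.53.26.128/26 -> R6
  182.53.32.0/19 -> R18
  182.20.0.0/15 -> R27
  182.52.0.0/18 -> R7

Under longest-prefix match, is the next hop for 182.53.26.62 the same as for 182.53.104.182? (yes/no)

yes

182.53.26.62: longest match 182.53.0.0/17 -> R21
182.53.104.182: longest match 182.53.0.0/17 -> R21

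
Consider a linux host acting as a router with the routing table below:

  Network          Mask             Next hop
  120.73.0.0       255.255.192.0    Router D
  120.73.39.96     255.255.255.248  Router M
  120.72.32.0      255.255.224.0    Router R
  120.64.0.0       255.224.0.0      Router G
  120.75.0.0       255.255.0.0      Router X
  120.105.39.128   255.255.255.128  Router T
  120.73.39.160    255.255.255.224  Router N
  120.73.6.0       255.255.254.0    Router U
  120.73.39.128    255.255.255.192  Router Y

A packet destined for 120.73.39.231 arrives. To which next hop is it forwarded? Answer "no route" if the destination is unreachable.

Routes whose prefix contains 120.73.39.231:
  120.64.0.0/11 (120.64.0.0 - 120.95.255.255) -> Router G
  120.73.0.0/18 (120.73.0.0 - 120.73.63.255) -> Router D
More-specific entries that do NOT match:
  120.73.39.96/29 (120.73.39.96 - 120.73.39.103) does not contain 120.73.39.231
  120.73.39.160/27 (120.73.39.160 - 120.73.39.191) does not contain 120.73.39.231
  120.73.39.128/26 (120.73.39.128 - 120.73.39.191) does not contain 120.73.39.231
  120.105.39.128/25 (120.105.39.128 - 120.105.39.255) does not contain 120.73.39.231
  120.73.6.0/23 (120.73.6.0 - 120.73.7.255) does not contain 120.73.39.231
  120.72.32.0/19 (120.72.32.0 - 120.72.63.255) does not contain 120.73.39.231
Longest matching prefix is /18 -> next hop Router D.

Router D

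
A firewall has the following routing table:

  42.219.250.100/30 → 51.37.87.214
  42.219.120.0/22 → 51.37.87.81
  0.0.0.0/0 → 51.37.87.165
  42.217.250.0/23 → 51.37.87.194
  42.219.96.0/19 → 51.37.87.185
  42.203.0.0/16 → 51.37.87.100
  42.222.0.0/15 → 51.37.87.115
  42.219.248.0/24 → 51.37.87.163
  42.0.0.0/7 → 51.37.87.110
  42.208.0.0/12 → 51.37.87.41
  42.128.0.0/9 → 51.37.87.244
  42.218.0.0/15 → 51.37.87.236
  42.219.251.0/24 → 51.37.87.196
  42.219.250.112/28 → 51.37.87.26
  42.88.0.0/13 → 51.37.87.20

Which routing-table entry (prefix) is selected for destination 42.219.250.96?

Entries matching 42.219.250.96:
  0.0.0.0/0 (default, matches everything)
  42.0.0.0/7 (42.0.0.0 - 43.255.255.255)
  42.128.0.0/9 (42.128.0.0 - 42.255.255.255)
  42.208.0.0/12 (42.208.0.0 - 42.223.255.255)
  42.218.0.0/15 (42.218.0.0 - 42.219.255.255)
Most specific is 42.218.0.0/15.

42.218.0.0/15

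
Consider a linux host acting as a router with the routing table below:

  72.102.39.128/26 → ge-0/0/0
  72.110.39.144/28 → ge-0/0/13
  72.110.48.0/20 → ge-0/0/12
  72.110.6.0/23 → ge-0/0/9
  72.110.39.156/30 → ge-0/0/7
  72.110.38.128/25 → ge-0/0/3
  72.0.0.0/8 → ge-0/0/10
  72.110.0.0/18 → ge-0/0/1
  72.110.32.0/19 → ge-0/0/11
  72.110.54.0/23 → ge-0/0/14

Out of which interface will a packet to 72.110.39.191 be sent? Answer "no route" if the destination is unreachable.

ge-0/0/11

Routes whose prefix contains 72.110.39.191:
  72.0.0.0/8 (72.0.0.0 - 72.255.255.255) -> ge-0/0/10
  72.110.0.0/18 (72.110.0.0 - 72.110.63.255) -> ge-0/0/1
  72.110.32.0/19 (72.110.32.0 - 72.110.63.255) -> ge-0/0/11
More-specific entries that do NOT match:
  72.110.39.156/30 (72.110.39.156 - 72.110.39.159) does not contain 72.110.39.191
  72.110.39.144/28 (72.110.39.144 - 72.110.39.159) does not contain 72.110.39.191
  72.102.39.128/26 (72.102.39.128 - 72.102.39.191) does not contain 72.110.39.191
  72.110.38.128/25 (72.110.38.128 - 72.110.38.255) does not contain 72.110.39.191
  72.110.6.0/23 (72.110.6.0 - 72.110.7.255) does not contain 72.110.39.191
  72.110.54.0/23 (72.110.54.0 - 72.110.55.255) does not contain 72.110.39.191
  72.110.48.0/20 (72.110.48.0 - 72.110.63.255) does not contain 72.110.39.191
Longest matching prefix is /19 -> interface ge-0/0/11.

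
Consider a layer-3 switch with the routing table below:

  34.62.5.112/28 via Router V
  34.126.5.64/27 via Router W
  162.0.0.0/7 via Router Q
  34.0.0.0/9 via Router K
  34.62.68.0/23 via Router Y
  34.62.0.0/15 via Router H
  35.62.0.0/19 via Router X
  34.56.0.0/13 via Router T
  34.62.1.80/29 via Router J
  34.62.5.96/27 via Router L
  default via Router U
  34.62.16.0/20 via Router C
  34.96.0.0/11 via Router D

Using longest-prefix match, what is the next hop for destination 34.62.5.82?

Routes whose prefix contains 34.62.5.82:
  0.0.0.0/0 (default, matches everything) -> Router U
  34.0.0.0/9 (34.0.0.0 - 34.127.255.255) -> Router K
  34.56.0.0/13 (34.56.0.0 - 34.63.255.255) -> Router T
  34.62.0.0/15 (34.62.0.0 - 34.63.255.255) -> Router H
More-specific entries that do NOT match:
  34.62.1.80/29 (34.62.1.80 - 34.62.1.87) does not contain 34.62.5.82
  34.62.5.112/28 (34.62.5.112 - 34.62.5.127) does not contain 34.62.5.82
  34.126.5.64/27 (34.126.5.64 - 34.126.5.95) does not contain 34.62.5.82
  34.62.5.96/27 (34.62.5.96 - 34.62.5.127) does not contain 34.62.5.82
  34.62.68.0/23 (34.62.68.0 - 34.62.69.255) does not contain 34.62.5.82
  34.62.16.0/20 (34.62.16.0 - 34.62.31.255) does not contain 34.62.5.82
  35.62.0.0/19 (35.62.0.0 - 35.62.31.255) does not contain 34.62.5.82
Longest matching prefix is /15 -> next hop Router H.

Router H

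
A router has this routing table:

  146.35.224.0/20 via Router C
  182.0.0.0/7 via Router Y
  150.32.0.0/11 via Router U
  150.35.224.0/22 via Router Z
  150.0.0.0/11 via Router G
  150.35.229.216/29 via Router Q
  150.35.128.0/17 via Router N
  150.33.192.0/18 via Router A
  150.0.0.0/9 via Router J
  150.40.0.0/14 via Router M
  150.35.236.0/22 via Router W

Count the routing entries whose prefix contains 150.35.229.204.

Prefixes containing 150.35.229.204:
  150.0.0.0/9 (150.0.0.0 - 150.127.255.255)
  150.32.0.0/11 (150.32.0.0 - 150.63.255.255)
  150.35.128.0/17 (150.35.128.0 - 150.35.255.255)
Total matching entries: 3.

3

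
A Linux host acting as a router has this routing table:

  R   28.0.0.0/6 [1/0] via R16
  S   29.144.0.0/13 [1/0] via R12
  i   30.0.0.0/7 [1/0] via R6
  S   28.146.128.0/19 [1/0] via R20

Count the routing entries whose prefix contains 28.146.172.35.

Prefixes containing 28.146.172.35:
  28.0.0.0/6 (28.0.0.0 - 31.255.255.255)
Total matching entries: 1.

1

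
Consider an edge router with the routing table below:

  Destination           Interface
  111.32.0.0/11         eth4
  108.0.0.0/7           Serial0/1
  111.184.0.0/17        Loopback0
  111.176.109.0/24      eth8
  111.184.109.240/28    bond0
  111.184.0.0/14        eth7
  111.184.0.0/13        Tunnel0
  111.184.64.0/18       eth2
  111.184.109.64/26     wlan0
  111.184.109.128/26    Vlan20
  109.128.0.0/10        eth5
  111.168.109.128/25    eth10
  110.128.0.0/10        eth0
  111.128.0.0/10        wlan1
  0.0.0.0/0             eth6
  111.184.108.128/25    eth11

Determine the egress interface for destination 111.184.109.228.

Routes whose prefix contains 111.184.109.228:
  0.0.0.0/0 (default, matches everything) -> eth6
  111.128.0.0/10 (111.128.0.0 - 111.191.255.255) -> wlan1
  111.184.0.0/13 (111.184.0.0 - 111.191.255.255) -> Tunnel0
  111.184.0.0/14 (111.184.0.0 - 111.187.255.255) -> eth7
  111.184.0.0/17 (111.184.0.0 - 111.184.127.255) -> Loopback0
  111.184.64.0/18 (111.184.64.0 - 111.184.127.255) -> eth2
More-specific entries that do NOT match:
  111.184.109.240/28 (111.184.109.240 - 111.184.109.255) does not contain 111.184.109.228
  111.184.109.64/26 (111.184.109.64 - 111.184.109.127) does not contain 111.184.109.228
  111.184.109.128/26 (111.184.109.128 - 111.184.109.191) does not contain 111.184.109.228
  111.168.109.128/25 (111.168.109.128 - 111.168.109.255) does not contain 111.184.109.228
  111.184.108.128/25 (111.184.108.128 - 111.184.108.255) does not contain 111.184.109.228
  111.176.109.0/24 (111.176.109.0 - 111.176.109.255) does not contain 111.184.109.228
Longest matching prefix is /18 -> interface eth2.

eth2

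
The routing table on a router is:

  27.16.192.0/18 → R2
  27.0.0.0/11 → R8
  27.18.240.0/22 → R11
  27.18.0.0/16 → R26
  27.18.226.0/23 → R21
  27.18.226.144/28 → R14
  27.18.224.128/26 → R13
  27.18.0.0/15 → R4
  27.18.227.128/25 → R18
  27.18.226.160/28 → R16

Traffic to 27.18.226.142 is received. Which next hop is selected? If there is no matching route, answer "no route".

Routes whose prefix contains 27.18.226.142:
  27.0.0.0/11 (27.0.0.0 - 27.31.255.255) -> R8
  27.18.0.0/15 (27.18.0.0 - 27.19.255.255) -> R4
  27.18.0.0/16 (27.18.0.0 - 27.18.255.255) -> R26
  27.18.226.0/23 (27.18.226.0 - 27.18.227.255) -> R21
More-specific entries that do NOT match:
  27.18.226.144/28 (27.18.226.144 - 27.18.226.159) does not contain 27.18.226.142
  27.18.226.160/28 (27.18.226.160 - 27.18.226.175) does not contain 27.18.226.142
  27.18.224.128/26 (27.18.224.128 - 27.18.224.191) does not contain 27.18.226.142
  27.18.227.128/25 (27.18.227.128 - 27.18.227.255) does not contain 27.18.226.142
Longest matching prefix is /23 -> next hop R21.

R21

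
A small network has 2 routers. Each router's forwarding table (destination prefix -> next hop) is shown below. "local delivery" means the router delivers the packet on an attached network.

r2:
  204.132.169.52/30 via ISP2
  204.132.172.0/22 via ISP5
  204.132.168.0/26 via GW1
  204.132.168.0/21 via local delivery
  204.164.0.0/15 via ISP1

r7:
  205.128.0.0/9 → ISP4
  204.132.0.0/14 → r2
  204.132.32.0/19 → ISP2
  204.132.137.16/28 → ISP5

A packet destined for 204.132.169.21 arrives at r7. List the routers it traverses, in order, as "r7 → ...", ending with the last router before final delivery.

At r7: longest match for 204.132.169.21 is 204.132.0.0/14 -> r2
At r2: longest match for 204.132.169.21 is 204.132.168.0/21 -> local delivery

r7 → r2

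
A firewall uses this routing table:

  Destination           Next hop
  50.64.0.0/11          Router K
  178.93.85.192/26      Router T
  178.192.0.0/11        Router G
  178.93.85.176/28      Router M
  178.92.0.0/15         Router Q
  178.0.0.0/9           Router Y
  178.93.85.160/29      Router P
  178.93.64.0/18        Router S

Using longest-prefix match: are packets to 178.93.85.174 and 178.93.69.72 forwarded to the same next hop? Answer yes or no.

178.93.85.174: longest match 178.93.64.0/18 -> Router S
178.93.69.72: longest match 178.93.64.0/18 -> Router S

yes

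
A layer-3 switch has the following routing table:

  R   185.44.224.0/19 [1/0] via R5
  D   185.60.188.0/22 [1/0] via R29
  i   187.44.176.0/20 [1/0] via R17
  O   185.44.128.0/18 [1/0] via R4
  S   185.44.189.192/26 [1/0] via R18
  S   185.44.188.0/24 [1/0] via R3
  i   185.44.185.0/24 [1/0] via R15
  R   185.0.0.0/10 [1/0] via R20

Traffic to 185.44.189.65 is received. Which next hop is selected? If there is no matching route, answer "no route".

Routes whose prefix contains 185.44.189.65:
  185.0.0.0/10 (185.0.0.0 - 185.63.255.255) -> R20
  185.44.128.0/18 (185.44.128.0 - 185.44.191.255) -> R4
More-specific entries that do NOT match:
  185.44.189.192/26 (185.44.189.192 - 185.44.189.255) does not contain 185.44.189.65
  185.44.188.0/24 (185.44.188.0 - 185.44.188.255) does not contain 185.44.189.65
  185.44.185.0/24 (185.44.185.0 - 185.44.185.255) does not contain 185.44.189.65
  185.60.188.0/22 (185.60.188.0 - 185.60.191.255) does not contain 185.44.189.65
  187.44.176.0/20 (187.44.176.0 - 187.44.191.255) does not contain 185.44.189.65
  185.44.224.0/19 (185.44.224.0 - 185.44.255.255) does not contain 185.44.189.65
Longest matching prefix is /18 -> next hop R4.

R4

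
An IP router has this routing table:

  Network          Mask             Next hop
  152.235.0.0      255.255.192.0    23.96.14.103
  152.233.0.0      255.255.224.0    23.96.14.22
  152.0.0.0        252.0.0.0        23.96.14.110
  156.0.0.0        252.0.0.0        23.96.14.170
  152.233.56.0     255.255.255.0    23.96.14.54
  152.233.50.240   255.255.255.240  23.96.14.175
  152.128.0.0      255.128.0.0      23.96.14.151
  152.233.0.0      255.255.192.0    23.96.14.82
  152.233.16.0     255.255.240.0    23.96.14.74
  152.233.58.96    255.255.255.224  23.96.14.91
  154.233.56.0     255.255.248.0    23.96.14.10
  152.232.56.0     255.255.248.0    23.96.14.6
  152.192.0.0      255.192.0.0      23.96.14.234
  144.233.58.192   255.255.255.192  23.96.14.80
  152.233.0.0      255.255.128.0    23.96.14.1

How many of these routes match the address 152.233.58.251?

5

Prefixes containing 152.233.58.251:
  152.0.0.0/6 (152.0.0.0 - 155.255.255.255)
  152.128.0.0/9 (152.128.0.0 - 152.255.255.255)
  152.192.0.0/10 (152.192.0.0 - 152.255.255.255)
  152.233.0.0/17 (152.233.0.0 - 152.233.127.255)
  152.233.0.0/18 (152.233.0.0 - 152.233.63.255)
Total matching entries: 5.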